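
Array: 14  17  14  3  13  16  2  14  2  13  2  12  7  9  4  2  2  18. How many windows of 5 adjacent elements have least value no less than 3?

2

(14, 17, 14, 3, 13) → min 3  ≥ 3 ✓
(17, 14, 3, 13, 16) → min 3  ≥ 3 ✓
(14, 3, 13, 16, 2) → min 2
(3, 13, 16, 2, 14) → min 2
(13, 16, 2, 14, 2) → min 2
(16, 2, 14, 2, 13) → min 2
(2, 14, 2, 13, 2) → min 2
(14, 2, 13, 2, 12) → min 2
(2, 13, 2, 12, 7) → min 2
(13, 2, 12, 7, 9) → min 2
(2, 12, 7, 9, 4) → min 2
(12, 7, 9, 4, 2) → min 2
(7, 9, 4, 2, 2) → min 2
(9, 4, 2, 2, 18) → min 2
2 windows satisfy the condition.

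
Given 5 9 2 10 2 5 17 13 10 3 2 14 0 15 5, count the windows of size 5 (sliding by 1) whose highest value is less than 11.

(5, 9, 2, 10, 2) → max 10  < 11 ✓
(9, 2, 10, 2, 5) → max 10  < 11 ✓
(2, 10, 2, 5, 17) → max 17
(10, 2, 5, 17, 13) → max 17
(2, 5, 17, 13, 10) → max 17
(5, 17, 13, 10, 3) → max 17
(17, 13, 10, 3, 2) → max 17
(13, 10, 3, 2, 14) → max 14
(10, 3, 2, 14, 0) → max 14
(3, 2, 14, 0, 15) → max 15
(2, 14, 0, 15, 5) → max 15
2 windows satisfy the condition.

2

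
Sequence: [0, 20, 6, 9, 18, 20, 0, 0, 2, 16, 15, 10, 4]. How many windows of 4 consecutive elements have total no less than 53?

0 20 6 9 → sum 35
20 6 9 18 → sum 53  ≥ 53 ✓
6 9 18 20 → sum 53  ≥ 53 ✓
9 18 20 0 → sum 47
18 20 0 0 → sum 38
20 0 0 2 → sum 22
0 0 2 16 → sum 18
0 2 16 15 → sum 33
2 16 15 10 → sum 43
16 15 10 4 → sum 45
2 windows satisfy the condition.

2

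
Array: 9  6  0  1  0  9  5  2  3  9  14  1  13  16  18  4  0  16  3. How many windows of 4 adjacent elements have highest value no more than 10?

7

[9, 6, 0, 1] → max 9  ≤ 10 ✓
[6, 0, 1, 0] → max 6  ≤ 10 ✓
[0, 1, 0, 9] → max 9  ≤ 10 ✓
[1, 0, 9, 5] → max 9  ≤ 10 ✓
[0, 9, 5, 2] → max 9  ≤ 10 ✓
[9, 5, 2, 3] → max 9  ≤ 10 ✓
[5, 2, 3, 9] → max 9  ≤ 10 ✓
[2, 3, 9, 14] → max 14
[3, 9, 14, 1] → max 14
[9, 14, 1, 13] → max 14
[14, 1, 13, 16] → max 16
[1, 13, 16, 18] → max 18
[13, 16, 18, 4] → max 18
[16, 18, 4, 0] → max 18
[18, 4, 0, 16] → max 18
[4, 0, 16, 3] → max 16
7 windows satisfy the condition.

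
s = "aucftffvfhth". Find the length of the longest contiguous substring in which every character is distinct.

5

[a] len 1
[a, u] len 2
[a, u, c] len 3
[a, u, c, f] len 4
[a, u, c, f, t] len 5
[t, f] len 2
[f] len 1
[f, v] len 2
[v, f] len 2
[v, f, h] len 3
[v, f, h, t] len 4
[t, h] len 2
Longest all-distinct length: 5.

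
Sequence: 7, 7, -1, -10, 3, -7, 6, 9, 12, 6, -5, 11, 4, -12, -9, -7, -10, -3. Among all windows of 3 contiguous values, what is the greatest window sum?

Each size-3 window and its sum:
(7, 7, -1) → sum 13
(7, -1, -10) → sum -4
(-1, -10, 3) → sum -8
(-10, 3, -7) → sum -14
(3, -7, 6) → sum 2
(-7, 6, 9) → sum 8
(6, 9, 12) → sum 27
(9, 12, 6) → sum 27
(12, 6, -5) → sum 13
(6, -5, 11) → sum 12
(-5, 11, 4) → sum 10
(11, 4, -12) → sum 3
(4, -12, -9) → sum -17
(-12, -9, -7) → sum -28
(-9, -7, -10) → sum -26
(-7, -10, -3) → sum -20
Greatest of these is 27.

27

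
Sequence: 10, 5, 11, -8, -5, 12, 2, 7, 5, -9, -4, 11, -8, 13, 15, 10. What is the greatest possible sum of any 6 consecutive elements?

37

10 5 11 -8 -5 12 → sum 25
5 11 -8 -5 12 2 → sum 17
11 -8 -5 12 2 7 → sum 19
-8 -5 12 2 7 5 → sum 13
-5 12 2 7 5 -9 → sum 12
12 2 7 5 -9 -4 → sum 13
2 7 5 -9 -4 11 → sum 12
7 5 -9 -4 11 -8 → sum 2
5 -9 -4 11 -8 13 → sum 8
-9 -4 11 -8 13 15 → sum 18
-4 11 -8 13 15 10 → sum 37
Greatest of these is 37.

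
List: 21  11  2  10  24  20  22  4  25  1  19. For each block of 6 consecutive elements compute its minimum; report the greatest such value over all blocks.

Window mins for each of the 6 positions:
(21, 11, 2, 10, 24, 20) → min 2
(11, 2, 10, 24, 20, 22) → min 2
(2, 10, 24, 20, 22, 4) → min 2
(10, 24, 20, 22, 4, 25) → min 4
(24, 20, 22, 4, 25, 1) → min 1
(20, 22, 4, 25, 1, 19) → min 1
Greatest of these is 4.

4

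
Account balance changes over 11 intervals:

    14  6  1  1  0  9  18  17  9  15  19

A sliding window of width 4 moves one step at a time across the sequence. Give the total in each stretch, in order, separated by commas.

22, 8, 11, 28, 44, 53, 59, 60

Sliding a size-4 window across the 11 values:
[14, 6, 1, 1] → sum 22
[6, 1, 1, 0] → sum 8
[1, 1, 0, 9] → sum 11
[1, 0, 9, 18] → sum 28
[0, 9, 18, 17] → sum 44
[9, 18, 17, 9] → sum 53
[18, 17, 9, 15] → sum 59
[17, 9, 15, 19] → sum 60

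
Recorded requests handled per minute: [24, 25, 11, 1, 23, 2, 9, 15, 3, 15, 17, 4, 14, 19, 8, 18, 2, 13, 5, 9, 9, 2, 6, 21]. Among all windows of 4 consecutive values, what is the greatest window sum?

[24, 25, 11, 1] → sum 61
[25, 11, 1, 23] → sum 60
[11, 1, 23, 2] → sum 37
[1, 23, 2, 9] → sum 35
[23, 2, 9, 15] → sum 49
[2, 9, 15, 3] → sum 29
[9, 15, 3, 15] → sum 42
[15, 3, 15, 17] → sum 50
[3, 15, 17, 4] → sum 39
[15, 17, 4, 14] → sum 50
[17, 4, 14, 19] → sum 54
[4, 14, 19, 8] → sum 45
[14, 19, 8, 18] → sum 59
[19, 8, 18, 2] → sum 47
[8, 18, 2, 13] → sum 41
[18, 2, 13, 5] → sum 38
[2, 13, 5, 9] → sum 29
[13, 5, 9, 9] → sum 36
[5, 9, 9, 2] → sum 25
[9, 9, 2, 6] → sum 26
[9, 2, 6, 21] → sum 38
Greatest of these is 61.

61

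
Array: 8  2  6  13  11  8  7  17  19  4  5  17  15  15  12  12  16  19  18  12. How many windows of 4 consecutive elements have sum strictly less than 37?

8 2 6 13 → sum 29  < 37 ✓
2 6 13 11 → sum 32  < 37 ✓
6 13 11 8 → sum 38
13 11 8 7 → sum 39
11 8 7 17 → sum 43
8 7 17 19 → sum 51
7 17 19 4 → sum 47
17 19 4 5 → sum 45
19 4 5 17 → sum 45
4 5 17 15 → sum 41
5 17 15 15 → sum 52
17 15 15 12 → sum 59
15 15 12 12 → sum 54
15 12 12 16 → sum 55
12 12 16 19 → sum 59
12 16 19 18 → sum 65
16 19 18 12 → sum 65
2 windows satisfy the condition.

2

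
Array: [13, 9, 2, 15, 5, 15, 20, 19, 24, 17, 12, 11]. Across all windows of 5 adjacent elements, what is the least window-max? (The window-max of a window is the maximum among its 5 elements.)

(13, 9, 2, 15, 5) → max 15
(9, 2, 15, 5, 15) → max 15
(2, 15, 5, 15, 20) → max 20
(15, 5, 15, 20, 19) → max 20
(5, 15, 20, 19, 24) → max 24
(15, 20, 19, 24, 17) → max 24
(20, 19, 24, 17, 12) → max 24
(19, 24, 17, 12, 11) → max 24
Least of these is 15.

15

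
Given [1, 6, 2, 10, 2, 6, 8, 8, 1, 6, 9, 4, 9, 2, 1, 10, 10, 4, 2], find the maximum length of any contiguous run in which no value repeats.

5

[1] len 1
[1, 6] len 2
[1, 6, 2] len 3
[1, 6, 2, 10] len 4
[10, 2] len 2
[10, 2, 6] len 3
[10, 2, 6, 8] len 4
[8] len 1
[8, 1] len 2
[8, 1, 6] len 3
[8, 1, 6, 9] len 4
[8, 1, 6, 9, 4] len 5
[4, 9] len 2
[4, 9, 2] len 3
[4, 9, 2, 1] len 4
[4, 9, 2, 1, 10] len 5
[10] len 1
[10, 4] len 2
[10, 4, 2] len 3
Longest all-distinct length: 5.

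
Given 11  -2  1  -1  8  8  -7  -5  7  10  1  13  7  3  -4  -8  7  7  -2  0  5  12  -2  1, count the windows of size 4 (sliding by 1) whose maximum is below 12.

11 -2 1 -1 → max 11  < 12 ✓
-2 1 -1 8 → max 8  < 12 ✓
1 -1 8 8 → max 8  < 12 ✓
-1 8 8 -7 → max 8  < 12 ✓
8 8 -7 -5 → max 8  < 12 ✓
8 -7 -5 7 → max 8  < 12 ✓
-7 -5 7 10 → max 10  < 12 ✓
-5 7 10 1 → max 10  < 12 ✓
7 10 1 13 → max 13
10 1 13 7 → max 13
1 13 7 3 → max 13
13 7 3 -4 → max 13
7 3 -4 -8 → max 7  < 12 ✓
3 -4 -8 7 → max 7  < 12 ✓
-4 -8 7 7 → max 7  < 12 ✓
-8 7 7 -2 → max 7  < 12 ✓
7 7 -2 0 → max 7  < 12 ✓
7 -2 0 5 → max 7  < 12 ✓
-2 0 5 12 → max 12
0 5 12 -2 → max 12
5 12 -2 1 → max 12
14 windows satisfy the condition.

14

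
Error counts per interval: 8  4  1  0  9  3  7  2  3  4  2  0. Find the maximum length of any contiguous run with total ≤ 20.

[8] sum 8 len 1
[8, 4] sum 12 len 2
[8, 4, 1] sum 13 len 3
[8, 4, 1, 0] sum 13 len 4
[4, 1, 0, 9] sum 14 len 4
[4, 1, 0, 9, 3] sum 17 len 5
[1, 0, 9, 3, 7] sum 20 len 5
[3, 7, 2] sum 12 len 3
[3, 7, 2, 3] sum 15 len 4
[3, 7, 2, 3, 4] sum 19 len 5
[7, 2, 3, 4, 2] sum 18 len 5
[7, 2, 3, 4, 2, 0] sum 18 len 6
Longest length seen: 6.

6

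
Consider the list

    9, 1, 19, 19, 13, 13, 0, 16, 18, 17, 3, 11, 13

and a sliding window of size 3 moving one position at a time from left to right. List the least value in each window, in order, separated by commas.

(9, 1, 19) → min 1
(1, 19, 19) → min 1
(19, 19, 13) → min 13
(19, 13, 13) → min 13
(13, 13, 0) → min 0
(13, 0, 16) → min 0
(0, 16, 18) → min 0
(16, 18, 17) → min 16
(18, 17, 3) → min 3
(17, 3, 11) → min 3
(3, 11, 13) → min 3

1, 1, 13, 13, 0, 0, 0, 16, 3, 3, 3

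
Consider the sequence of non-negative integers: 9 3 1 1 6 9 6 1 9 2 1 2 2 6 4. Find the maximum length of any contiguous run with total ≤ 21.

6

add 9: [9] sum 9, len 1
add 3: [9, 3] sum 12, len 2
add 1: [9, 3, 1] sum 13, len 3
add 1: [9, 3, 1, 1] sum 14, len 4
add 6: [9, 3, 1, 1, 6] sum 20, len 5
add 9: [3, 1, 1, 6, 9] sum 20, len 5
add 6: [6, 9, 6] sum 21, len 3
add 1: [9, 6, 1] sum 16, len 3
add 9: [6, 1, 9] sum 16, len 3
add 2: [6, 1, 9, 2] sum 18, len 4
add 1: [6, 1, 9, 2, 1] sum 19, len 5
add 2: [6, 1, 9, 2, 1, 2] sum 21, len 6
add 2: [1, 9, 2, 1, 2, 2] sum 17, len 6
add 6: [2, 1, 2, 2, 6] sum 13, len 5
add 4: [2, 1, 2, 2, 6, 4] sum 17, len 6
Longest length seen: 6.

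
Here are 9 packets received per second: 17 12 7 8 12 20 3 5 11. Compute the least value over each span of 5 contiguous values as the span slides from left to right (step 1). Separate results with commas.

7, 7, 3, 3, 3

Sliding a size-5 window across the 9 values:
17 12 7 8 12 → min 7
12 7 8 12 20 → min 7
7 8 12 20 3 → min 3
8 12 20 3 5 → min 3
12 20 3 5 11 → min 3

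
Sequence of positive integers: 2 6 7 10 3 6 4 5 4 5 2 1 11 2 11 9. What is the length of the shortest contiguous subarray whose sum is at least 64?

add 2: running sum 2 < 64
add 6: running sum 8 < 64
add 7: running sum 15 < 64
add 10: running sum 25 < 64
add 3: running sum 28 < 64
add 6: running sum 34 < 64
add 4: running sum 38 < 64
add 5: running sum 43 < 64
add 4: running sum 47 < 64
add 5: running sum 52 < 64
add 2: running sum 54 < 64
add 1: running sum 55 < 64
end 12: [6, 7, 10, 3, 6, 4, 5, 4, 5, 2, 1, 11] sum 64, len 12
end 13: [6, 7, 10, 3, 6, 4, 5, 4, 5, 2, 1, 11, 2] sum 66, len 13
end 14: [10, 3, 6, 4, 5, 4, 5, 2, 1, 11, 2, 11] sum 64, len 12
end 15: [10, 3, 6, 4, 5, 4, 5, 2, 1, 11, 2, 11, 9] sum 73, len 13
Shortest qualifying length: 12.

12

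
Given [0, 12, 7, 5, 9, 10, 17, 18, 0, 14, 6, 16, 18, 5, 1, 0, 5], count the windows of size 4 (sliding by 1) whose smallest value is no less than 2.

[0, 12, 7, 5] → min 0
[12, 7, 5, 9] → min 5  ≥ 2 ✓
[7, 5, 9, 10] → min 5  ≥ 2 ✓
[5, 9, 10, 17] → min 5  ≥ 2 ✓
[9, 10, 17, 18] → min 9  ≥ 2 ✓
[10, 17, 18, 0] → min 0
[17, 18, 0, 14] → min 0
[18, 0, 14, 6] → min 0
[0, 14, 6, 16] → min 0
[14, 6, 16, 18] → min 6  ≥ 2 ✓
[6, 16, 18, 5] → min 5  ≥ 2 ✓
[16, 18, 5, 1] → min 1
[18, 5, 1, 0] → min 0
[5, 1, 0, 5] → min 0
6 windows satisfy the condition.

6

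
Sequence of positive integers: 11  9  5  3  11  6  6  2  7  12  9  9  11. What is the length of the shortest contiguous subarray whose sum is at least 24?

add 11: running sum 11 < 24
add 9: running sum 20 < 24
end 2: [11, 9, 5] sum 25, len 3
end 3: [11, 9, 5, 3] sum 28, len 4
end 4: [9, 5, 3, 11] sum 28, len 4
end 5: [5, 3, 11, 6] sum 25, len 4
end 6: [3, 11, 6, 6] sum 26, len 4
end 7: [11, 6, 6, 2] sum 25, len 4
end 8: [11, 6, 6, 2, 7] sum 32, len 5
end 9: [6, 2, 7, 12] sum 27, len 4
end 10: [7, 12, 9] sum 28, len 3
end 11: [12, 9, 9] sum 30, len 3
end 12: [9, 9, 11] sum 29, len 3
Shortest qualifying length: 3.

3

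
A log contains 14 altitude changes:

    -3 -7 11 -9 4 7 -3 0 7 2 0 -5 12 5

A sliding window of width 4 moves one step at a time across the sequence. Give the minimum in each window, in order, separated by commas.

-9, -9, -9, -9, -3, -3, -3, 0, -5, -5, -5

-3 -7 11 -9 → min -9
-7 11 -9 4 → min -9
11 -9 4 7 → min -9
-9 4 7 -3 → min -9
4 7 -3 0 → min -3
7 -3 0 7 → min -3
-3 0 7 2 → min -3
0 7 2 0 → min 0
7 2 0 -5 → min -5
2 0 -5 12 → min -5
0 -5 12 5 → min -5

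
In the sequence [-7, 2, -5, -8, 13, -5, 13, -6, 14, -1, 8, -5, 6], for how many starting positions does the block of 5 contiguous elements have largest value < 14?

4

(-7, 2, -5, -8, 13) → max 13  < 14 ✓
(2, -5, -8, 13, -5) → max 13  < 14 ✓
(-5, -8, 13, -5, 13) → max 13  < 14 ✓
(-8, 13, -5, 13, -6) → max 13  < 14 ✓
(13, -5, 13, -6, 14) → max 14
(-5, 13, -6, 14, -1) → max 14
(13, -6, 14, -1, 8) → max 14
(-6, 14, -1, 8, -5) → max 14
(14, -1, 8, -5, 6) → max 14
4 windows satisfy the condition.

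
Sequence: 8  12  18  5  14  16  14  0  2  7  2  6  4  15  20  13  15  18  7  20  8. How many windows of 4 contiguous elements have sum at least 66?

1

[8, 12, 18, 5] → sum 43
[12, 18, 5, 14] → sum 49
[18, 5, 14, 16] → sum 53
[5, 14, 16, 14] → sum 49
[14, 16, 14, 0] → sum 44
[16, 14, 0, 2] → sum 32
[14, 0, 2, 7] → sum 23
[0, 2, 7, 2] → sum 11
[2, 7, 2, 6] → sum 17
[7, 2, 6, 4] → sum 19
[2, 6, 4, 15] → sum 27
[6, 4, 15, 20] → sum 45
[4, 15, 20, 13] → sum 52
[15, 20, 13, 15] → sum 63
[20, 13, 15, 18] → sum 66  ≥ 66 ✓
[13, 15, 18, 7] → sum 53
[15, 18, 7, 20] → sum 60
[18, 7, 20, 8] → sum 53
1 window satisfy the condition.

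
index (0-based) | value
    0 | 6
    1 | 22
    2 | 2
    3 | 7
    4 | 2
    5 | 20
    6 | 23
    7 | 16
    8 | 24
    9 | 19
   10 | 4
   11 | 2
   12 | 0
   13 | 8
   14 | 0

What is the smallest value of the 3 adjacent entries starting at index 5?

16

Elements at indices 5..7: 20, 23, 16
min(20, 23, 16) = 16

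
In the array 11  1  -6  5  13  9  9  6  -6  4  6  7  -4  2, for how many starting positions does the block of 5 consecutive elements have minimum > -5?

2

11 1 -6 5 13 → min -6
1 -6 5 13 9 → min -6
-6 5 13 9 9 → min -6
5 13 9 9 6 → min 5  > -5 ✓
13 9 9 6 -6 → min -6
9 9 6 -6 4 → min -6
9 6 -6 4 6 → min -6
6 -6 4 6 7 → min -6
-6 4 6 7 -4 → min -6
4 6 7 -4 2 → min -4  > -5 ✓
2 windows satisfy the condition.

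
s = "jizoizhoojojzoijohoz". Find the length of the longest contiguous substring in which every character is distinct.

[j] len 1
[j, i] len 2
[j, i, z] len 3
[j, i, z, o] len 4
[z, o, i] len 3
[o, i, z] len 3
[o, i, z, h] len 4
[i, z, h, o] len 4
[o] len 1
[o, j] len 2
[j, o] len 2
[o, j] len 2
[o, j, z] len 3
[j, z, o] len 3
[j, z, o, i] len 4
[z, o, i, j] len 4
[i, j, o] len 3
[i, j, o, h] len 4
[h, o] len 2
[h, o, z] len 3
Longest all-distinct length: 4.

4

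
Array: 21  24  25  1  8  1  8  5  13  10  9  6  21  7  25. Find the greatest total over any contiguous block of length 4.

Each size-4 window and its sum:
[21, 24, 25, 1] → sum 71
[24, 25, 1, 8] → sum 58
[25, 1, 8, 1] → sum 35
[1, 8, 1, 8] → sum 18
[8, 1, 8, 5] → sum 22
[1, 8, 5, 13] → sum 27
[8, 5, 13, 10] → sum 36
[5, 13, 10, 9] → sum 37
[13, 10, 9, 6] → sum 38
[10, 9, 6, 21] → sum 46
[9, 6, 21, 7] → sum 43
[6, 21, 7, 25] → sum 59
Greatest of these is 71.

71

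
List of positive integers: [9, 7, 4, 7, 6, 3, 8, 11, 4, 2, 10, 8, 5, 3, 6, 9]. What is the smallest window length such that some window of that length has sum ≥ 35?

5

add 9: running sum 9 < 35
add 7: running sum 16 < 35
add 4: running sum 20 < 35
add 7: running sum 27 < 35
add 6: running sum 33 < 35
end 5: [9, 7, 4, 7, 6, 3] sum 36, len 6
end 6: [7, 4, 7, 6, 3, 8] sum 35, len 6
end 7: [7, 6, 3, 8, 11] sum 35, len 5
end 8: [7, 6, 3, 8, 11, 4] sum 39, len 6
end 9: [7, 6, 3, 8, 11, 4, 2] sum 41, len 7
end 10: [8, 11, 4, 2, 10] sum 35, len 5
end 11: [11, 4, 2, 10, 8] sum 35, len 5
end 12: [11, 4, 2, 10, 8, 5] sum 40, len 6
end 13: [11, 4, 2, 10, 8, 5, 3] sum 43, len 7
end 14: [4, 2, 10, 8, 5, 3, 6] sum 38, len 7
end 15: [10, 8, 5, 3, 6, 9] sum 41, len 6
Shortest qualifying length: 5.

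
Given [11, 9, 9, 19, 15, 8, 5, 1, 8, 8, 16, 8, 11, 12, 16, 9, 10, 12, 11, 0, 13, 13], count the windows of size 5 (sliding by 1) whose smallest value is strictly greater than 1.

[11, 9, 9, 19, 15] → min 9  > 1 ✓
[9, 9, 19, 15, 8] → min 8  > 1 ✓
[9, 19, 15, 8, 5] → min 5  > 1 ✓
[19, 15, 8, 5, 1] → min 1
[15, 8, 5, 1, 8] → min 1
[8, 5, 1, 8, 8] → min 1
[5, 1, 8, 8, 16] → min 1
[1, 8, 8, 16, 8] → min 1
[8, 8, 16, 8, 11] → min 8  > 1 ✓
[8, 16, 8, 11, 12] → min 8  > 1 ✓
[16, 8, 11, 12, 16] → min 8  > 1 ✓
[8, 11, 12, 16, 9] → min 8  > 1 ✓
[11, 12, 16, 9, 10] → min 9  > 1 ✓
[12, 16, 9, 10, 12] → min 9  > 1 ✓
[16, 9, 10, 12, 11] → min 9  > 1 ✓
[9, 10, 12, 11, 0] → min 0
[10, 12, 11, 0, 13] → min 0
[12, 11, 0, 13, 13] → min 0
10 windows satisfy the condition.

10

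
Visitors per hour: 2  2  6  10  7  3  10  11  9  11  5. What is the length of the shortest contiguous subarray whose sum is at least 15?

2

add 2: running sum 2 < 15
add 2: running sum 4 < 15
add 6: running sum 10 < 15
end 3: [6, 10] sum 16, len 2
end 4: [10, 7] sum 17, len 2
end 5: [10, 7, 3] sum 20, len 3
end 6: [7, 3, 10] sum 20, len 3
end 7: [10, 11] sum 21, len 2
end 8: [11, 9] sum 20, len 2
end 9: [9, 11] sum 20, len 2
end 10: [11, 5] sum 16, len 2
Shortest qualifying length: 2.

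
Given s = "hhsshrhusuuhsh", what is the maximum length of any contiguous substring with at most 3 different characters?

8

add h: window [h] (1 distinct), len 1
add h: window [h, h] (1 distinct), len 2
add s: window [h, h, s] (2 distinct), len 3
add s: window [h, h, s, s] (2 distinct), len 4
add h: window [h, h, s, s, h] (2 distinct), len 5
add r: window [h, h, s, s, h, r] (3 distinct), len 6
add h: window [h, h, s, s, h, r, h] (3 distinct), len 7
add u: window [h, r, h, u] (3 distinct), len 4
add s: window [h, u, s] (3 distinct), len 3
add u: window [h, u, s, u] (3 distinct), len 4
add u: window [h, u, s, u, u] (3 distinct), len 5
add h: window [h, u, s, u, u, h] (3 distinct), len 6
add s: window [h, u, s, u, u, h, s] (3 distinct), len 7
add h: window [h, u, s, u, u, h, s, h] (3 distinct), len 8
Longest length with ≤3 distinct: 8.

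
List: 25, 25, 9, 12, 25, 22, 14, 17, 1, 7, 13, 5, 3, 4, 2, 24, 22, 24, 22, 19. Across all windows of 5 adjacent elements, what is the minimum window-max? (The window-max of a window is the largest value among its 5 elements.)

13

Each size-5 window and its max:
[25, 25, 9, 12, 25] → max 25
[25, 9, 12, 25, 22] → max 25
[9, 12, 25, 22, 14] → max 25
[12, 25, 22, 14, 17] → max 25
[25, 22, 14, 17, 1] → max 25
[22, 14, 17, 1, 7] → max 22
[14, 17, 1, 7, 13] → max 17
[17, 1, 7, 13, 5] → max 17
[1, 7, 13, 5, 3] → max 13
[7, 13, 5, 3, 4] → max 13
[13, 5, 3, 4, 2] → max 13
[5, 3, 4, 2, 24] → max 24
[3, 4, 2, 24, 22] → max 24
[4, 2, 24, 22, 24] → max 24
[2, 24, 22, 24, 22] → max 24
[24, 22, 24, 22, 19] → max 24
Minimum of these is 13.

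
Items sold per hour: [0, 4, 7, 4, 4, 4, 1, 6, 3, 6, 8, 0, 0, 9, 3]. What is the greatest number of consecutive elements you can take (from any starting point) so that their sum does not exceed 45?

11

add 0: [0] sum 0, len 1
add 4: [0, 4] sum 4, len 2
add 7: [0, 4, 7] sum 11, len 3
add 4: [0, 4, 7, 4] sum 15, len 4
add 4: [0, 4, 7, 4, 4] sum 19, len 5
add 4: [0, 4, 7, 4, 4, 4] sum 23, len 6
add 1: [0, 4, 7, 4, 4, 4, 1] sum 24, len 7
add 6: [0, 4, 7, 4, 4, 4, 1, 6] sum 30, len 8
add 3: [0, 4, 7, 4, 4, 4, 1, 6, 3] sum 33, len 9
add 6: [0, 4, 7, 4, 4, 4, 1, 6, 3, 6] sum 39, len 10
add 8: [7, 4, 4, 4, 1, 6, 3, 6, 8] sum 43, len 9
add 0: [7, 4, 4, 4, 1, 6, 3, 6, 8, 0] sum 43, len 10
add 0: [7, 4, 4, 4, 1, 6, 3, 6, 8, 0, 0] sum 43, len 11
add 9: [4, 4, 4, 1, 6, 3, 6, 8, 0, 0, 9] sum 45, len 11
add 3: [4, 4, 1, 6, 3, 6, 8, 0, 0, 9, 3] sum 44, len 11
Longest length seen: 11.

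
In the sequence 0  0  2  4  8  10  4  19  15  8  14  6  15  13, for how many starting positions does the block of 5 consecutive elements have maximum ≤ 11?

3

(0, 0, 2, 4, 8) → max 8  ≤ 11 ✓
(0, 2, 4, 8, 10) → max 10  ≤ 11 ✓
(2, 4, 8, 10, 4) → max 10  ≤ 11 ✓
(4, 8, 10, 4, 19) → max 19
(8, 10, 4, 19, 15) → max 19
(10, 4, 19, 15, 8) → max 19
(4, 19, 15, 8, 14) → max 19
(19, 15, 8, 14, 6) → max 19
(15, 8, 14, 6, 15) → max 15
(8, 14, 6, 15, 13) → max 15
3 windows satisfy the condition.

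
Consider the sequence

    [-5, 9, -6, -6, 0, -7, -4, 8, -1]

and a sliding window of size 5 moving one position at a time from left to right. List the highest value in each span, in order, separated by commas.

Sliding a size-5 window across the 9 values:
[-5, 9, -6, -6, 0] → max 9
[9, -6, -6, 0, -7] → max 9
[-6, -6, 0, -7, -4] → max 0
[-6, 0, -7, -4, 8] → max 8
[0, -7, -4, 8, -1] → max 8

9, 9, 0, 8, 8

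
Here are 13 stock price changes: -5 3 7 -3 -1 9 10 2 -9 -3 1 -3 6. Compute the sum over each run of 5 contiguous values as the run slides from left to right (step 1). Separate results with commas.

1, 15, 22, 17, 11, 9, 1, -12, -8

Sliding a size-5 window across the 13 values:
-5 3 7 -3 -1 → sum 1
3 7 -3 -1 9 → sum 15
7 -3 -1 9 10 → sum 22
-3 -1 9 10 2 → sum 17
-1 9 10 2 -9 → sum 11
9 10 2 -9 -3 → sum 9
10 2 -9 -3 1 → sum 1
2 -9 -3 1 -3 → sum -12
-9 -3 1 -3 6 → sum -8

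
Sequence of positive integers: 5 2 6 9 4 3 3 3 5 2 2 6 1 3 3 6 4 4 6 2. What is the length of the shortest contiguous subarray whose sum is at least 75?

Extend right; whenever the sum reaches 75, record the length and shrink from the left:
add 5: running sum 5 < 75
add 2: running sum 7 < 75
add 6: running sum 13 < 75
add 9: running sum 22 < 75
add 4: running sum 26 < 75
add 3: running sum 29 < 75
add 3: running sum 32 < 75
add 3: running sum 35 < 75
add 5: running sum 40 < 75
add 2: running sum 42 < 75
add 2: running sum 44 < 75
add 6: running sum 50 < 75
add 1: running sum 51 < 75
add 3: running sum 54 < 75
add 3: running sum 57 < 75
add 6: running sum 63 < 75
add 4: running sum 67 < 75
add 4: running sum 71 < 75
end 18: [5, 2, 6, 9, 4, 3, 3, 3, 5, 2, 2, 6, 1, 3, 3, 6, 4, 4, 6] sum 77, len 19
end 19: [5, 2, 6, 9, 4, 3, 3, 3, 5, 2, 2, 6, 1, 3, 3, 6, 4, 4, 6, 2] sum 79, len 20
Shortest qualifying length: 19.

19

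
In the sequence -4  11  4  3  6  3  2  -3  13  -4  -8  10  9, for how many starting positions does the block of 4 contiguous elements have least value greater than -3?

3

-4 11 4 3 → min -4
11 4 3 6 → min 3  > -3 ✓
4 3 6 3 → min 3  > -3 ✓
3 6 3 2 → min 2  > -3 ✓
6 3 2 -3 → min -3
3 2 -3 13 → min -3
2 -3 13 -4 → min -4
-3 13 -4 -8 → min -8
13 -4 -8 10 → min -8
-4 -8 10 9 → min -8
3 windows satisfy the condition.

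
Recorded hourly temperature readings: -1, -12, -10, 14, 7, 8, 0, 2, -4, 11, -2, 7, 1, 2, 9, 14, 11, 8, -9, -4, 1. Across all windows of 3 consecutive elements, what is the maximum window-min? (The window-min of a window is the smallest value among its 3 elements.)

(-1, -12, -10) → min -12
(-12, -10, 14) → min -12
(-10, 14, 7) → min -10
(14, 7, 8) → min 7
(7, 8, 0) → min 0
(8, 0, 2) → min 0
(0, 2, -4) → min -4
(2, -4, 11) → min -4
(-4, 11, -2) → min -4
(11, -2, 7) → min -2
(-2, 7, 1) → min -2
(7, 1, 2) → min 1
(1, 2, 9) → min 1
(2, 9, 14) → min 2
(9, 14, 11) → min 9
(14, 11, 8) → min 8
(11, 8, -9) → min -9
(8, -9, -4) → min -9
(-9, -4, 1) → min -9
Maximum of these is 9.

9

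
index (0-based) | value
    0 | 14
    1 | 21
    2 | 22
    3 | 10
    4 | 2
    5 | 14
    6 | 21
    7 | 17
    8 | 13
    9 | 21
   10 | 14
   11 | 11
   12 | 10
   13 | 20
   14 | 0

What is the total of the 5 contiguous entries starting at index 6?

86

Elements at indices 6..10: 21, 17, 13, 21, 14
sum(21, 17, 13, 21, 14) = 86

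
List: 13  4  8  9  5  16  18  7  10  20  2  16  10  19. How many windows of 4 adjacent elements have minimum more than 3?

7

13 4 8 9 → min 4  > 3 ✓
4 8 9 5 → min 4  > 3 ✓
8 9 5 16 → min 5  > 3 ✓
9 5 16 18 → min 5  > 3 ✓
5 16 18 7 → min 5  > 3 ✓
16 18 7 10 → min 7  > 3 ✓
18 7 10 20 → min 7  > 3 ✓
7 10 20 2 → min 2
10 20 2 16 → min 2
20 2 16 10 → min 2
2 16 10 19 → min 2
7 windows satisfy the condition.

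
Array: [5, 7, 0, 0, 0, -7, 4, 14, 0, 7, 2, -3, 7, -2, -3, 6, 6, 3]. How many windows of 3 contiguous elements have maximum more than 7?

3

[5, 7, 0] → max 7
[7, 0, 0] → max 7
[0, 0, 0] → max 0
[0, 0, -7] → max 0
[0, -7, 4] → max 4
[-7, 4, 14] → max 14  > 7 ✓
[4, 14, 0] → max 14  > 7 ✓
[14, 0, 7] → max 14  > 7 ✓
[0, 7, 2] → max 7
[7, 2, -3] → max 7
[2, -3, 7] → max 7
[-3, 7, -2] → max 7
[7, -2, -3] → max 7
[-2, -3, 6] → max 6
[-3, 6, 6] → max 6
[6, 6, 3] → max 6
3 windows satisfy the condition.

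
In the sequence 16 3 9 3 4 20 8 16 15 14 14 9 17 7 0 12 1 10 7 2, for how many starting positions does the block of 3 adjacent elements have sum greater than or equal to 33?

7

[16, 3, 9] → sum 28
[3, 9, 3] → sum 15
[9, 3, 4] → sum 16
[3, 4, 20] → sum 27
[4, 20, 8] → sum 32
[20, 8, 16] → sum 44  ≥ 33 ✓
[8, 16, 15] → sum 39  ≥ 33 ✓
[16, 15, 14] → sum 45  ≥ 33 ✓
[15, 14, 14] → sum 43  ≥ 33 ✓
[14, 14, 9] → sum 37  ≥ 33 ✓
[14, 9, 17] → sum 40  ≥ 33 ✓
[9, 17, 7] → sum 33  ≥ 33 ✓
[17, 7, 0] → sum 24
[7, 0, 12] → sum 19
[0, 12, 1] → sum 13
[12, 1, 10] → sum 23
[1, 10, 7] → sum 18
[10, 7, 2] → sum 19
7 windows satisfy the condition.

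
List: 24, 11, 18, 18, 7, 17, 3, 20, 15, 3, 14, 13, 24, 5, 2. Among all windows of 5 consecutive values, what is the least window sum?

(24, 11, 18, 18, 7) → sum 78
(11, 18, 18, 7, 17) → sum 71
(18, 18, 7, 17, 3) → sum 63
(18, 7, 17, 3, 20) → sum 65
(7, 17, 3, 20, 15) → sum 62
(17, 3, 20, 15, 3) → sum 58
(3, 20, 15, 3, 14) → sum 55
(20, 15, 3, 14, 13) → sum 65
(15, 3, 14, 13, 24) → sum 69
(3, 14, 13, 24, 5) → sum 59
(14, 13, 24, 5, 2) → sum 58
Least of these is 55.

55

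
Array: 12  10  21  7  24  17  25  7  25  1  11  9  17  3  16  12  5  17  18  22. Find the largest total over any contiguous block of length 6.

105

Each size-6 window and its sum:
12 10 21 7 24 17 → sum 91
10 21 7 24 17 25 → sum 104
21 7 24 17 25 7 → sum 101
7 24 17 25 7 25 → sum 105
24 17 25 7 25 1 → sum 99
17 25 7 25 1 11 → sum 86
25 7 25 1 11 9 → sum 78
7 25 1 11 9 17 → sum 70
25 1 11 9 17 3 → sum 66
1 11 9 17 3 16 → sum 57
11 9 17 3 16 12 → sum 68
9 17 3 16 12 5 → sum 62
17 3 16 12 5 17 → sum 70
3 16 12 5 17 18 → sum 71
16 12 5 17 18 22 → sum 90
Largest of these is 105.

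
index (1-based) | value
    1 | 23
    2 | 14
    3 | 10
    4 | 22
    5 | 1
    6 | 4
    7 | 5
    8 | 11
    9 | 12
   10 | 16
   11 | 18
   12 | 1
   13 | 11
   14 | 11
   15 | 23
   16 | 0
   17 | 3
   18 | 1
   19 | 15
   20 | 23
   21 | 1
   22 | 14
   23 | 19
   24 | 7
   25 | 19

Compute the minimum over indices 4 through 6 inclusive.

1

Elements at indices 4..6: 22, 1, 4
min(22, 1, 4) = 1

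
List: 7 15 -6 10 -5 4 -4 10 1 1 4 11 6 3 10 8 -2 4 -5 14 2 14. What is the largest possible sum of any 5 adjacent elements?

7 15 -6 10 -5 → sum 21
15 -6 10 -5 4 → sum 18
-6 10 -5 4 -4 → sum -1
10 -5 4 -4 10 → sum 15
-5 4 -4 10 1 → sum 6
4 -4 10 1 1 → sum 12
-4 10 1 1 4 → sum 12
10 1 1 4 11 → sum 27
1 1 4 11 6 → sum 23
1 4 11 6 3 → sum 25
4 11 6 3 10 → sum 34
11 6 3 10 8 → sum 38
6 3 10 8 -2 → sum 25
3 10 8 -2 4 → sum 23
10 8 -2 4 -5 → sum 15
8 -2 4 -5 14 → sum 19
-2 4 -5 14 2 → sum 13
4 -5 14 2 14 → sum 29
Largest of these is 38.

38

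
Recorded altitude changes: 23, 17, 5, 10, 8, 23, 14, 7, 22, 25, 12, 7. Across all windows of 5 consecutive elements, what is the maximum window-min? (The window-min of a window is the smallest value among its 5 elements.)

7

Each size-5 window and its min:
[23, 17, 5, 10, 8] → min 5
[17, 5, 10, 8, 23] → min 5
[5, 10, 8, 23, 14] → min 5
[10, 8, 23, 14, 7] → min 7
[8, 23, 14, 7, 22] → min 7
[23, 14, 7, 22, 25] → min 7
[14, 7, 22, 25, 12] → min 7
[7, 22, 25, 12, 7] → min 7
Maximum of these is 7.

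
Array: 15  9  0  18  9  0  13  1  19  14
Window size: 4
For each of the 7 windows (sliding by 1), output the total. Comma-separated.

42, 36, 27, 40, 23, 33, 47

Sliding a size-4 window across the 10 values:
[15, 9, 0, 18] → sum 42
[9, 0, 18, 9] → sum 36
[0, 18, 9, 0] → sum 27
[18, 9, 0, 13] → sum 40
[9, 0, 13, 1] → sum 23
[0, 13, 1, 19] → sum 33
[13, 1, 19, 14] → sum 47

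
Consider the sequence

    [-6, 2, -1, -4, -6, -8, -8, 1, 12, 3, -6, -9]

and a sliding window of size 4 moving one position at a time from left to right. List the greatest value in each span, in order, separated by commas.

[-6, 2, -1, -4] → max 2
[2, -1, -4, -6] → max 2
[-1, -4, -6, -8] → max -1
[-4, -6, -8, -8] → max -4
[-6, -8, -8, 1] → max 1
[-8, -8, 1, 12] → max 12
[-8, 1, 12, 3] → max 12
[1, 12, 3, -6] → max 12
[12, 3, -6, -9] → max 12

2, 2, -1, -4, 1, 12, 12, 12, 12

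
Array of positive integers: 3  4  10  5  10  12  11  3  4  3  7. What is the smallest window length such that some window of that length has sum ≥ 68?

Extend right; whenever the sum reaches 68, record the length and shrink from the left:
add 3: running sum 3 < 68
add 4: running sum 7 < 68
add 10: running sum 17 < 68
add 5: running sum 22 < 68
add 10: running sum 32 < 68
add 12: running sum 44 < 68
add 11: running sum 55 < 68
add 3: running sum 58 < 68
add 4: running sum 62 < 68
add 3: running sum 65 < 68
add 7: shortest ending here [4, 10, 5, 10, 12, 11, 3, 4, 3, 7] sum 69, len 10
Shortest qualifying length: 10.

10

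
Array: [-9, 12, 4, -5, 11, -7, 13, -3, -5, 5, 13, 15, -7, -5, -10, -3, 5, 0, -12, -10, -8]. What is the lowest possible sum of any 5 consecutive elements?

Window sums for each of the 17 positions:
[-9, 12, 4, -5, 11] → sum 13
[12, 4, -5, 11, -7] → sum 15
[4, -5, 11, -7, 13] → sum 16
[-5, 11, -7, 13, -3] → sum 9
[11, -7, 13, -3, -5] → sum 9
[-7, 13, -3, -5, 5] → sum 3
[13, -3, -5, 5, 13] → sum 23
[-3, -5, 5, 13, 15] → sum 25
[-5, 5, 13, 15, -7] → sum 21
[5, 13, 15, -7, -5] → sum 21
[13, 15, -7, -5, -10] → sum 6
[15, -7, -5, -10, -3] → sum -10
[-7, -5, -10, -3, 5] → sum -20
[-5, -10, -3, 5, 0] → sum -13
[-10, -3, 5, 0, -12] → sum -20
[-3, 5, 0, -12, -10] → sum -20
[5, 0, -12, -10, -8] → sum -25
Lowest of these is -25.

-25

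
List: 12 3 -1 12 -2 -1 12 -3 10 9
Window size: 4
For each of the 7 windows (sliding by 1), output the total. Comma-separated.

26, 12, 8, 21, 6, 18, 28

(12, 3, -1, 12) → sum 26
(3, -1, 12, -2) → sum 12
(-1, 12, -2, -1) → sum 8
(12, -2, -1, 12) → sum 21
(-2, -1, 12, -3) → sum 6
(-1, 12, -3, 10) → sum 18
(12, -3, 10, 9) → sum 28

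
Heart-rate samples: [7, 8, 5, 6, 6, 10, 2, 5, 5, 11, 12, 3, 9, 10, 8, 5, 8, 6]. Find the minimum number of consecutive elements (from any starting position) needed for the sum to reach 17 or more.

add 7: running sum 7 < 17
add 8: running sum 15 < 17
add 5: shortest ending here [7, 8, 5] sum 20, len 3
add 6: shortest ending here [8, 5, 6] sum 19, len 3
add 6: shortest ending here [5, 6, 6] sum 17, len 3
add 10: shortest ending here [6, 6, 10] sum 22, len 3
add 2: shortest ending here [6, 10, 2] sum 18, len 3
add 5: shortest ending here [10, 2, 5] sum 17, len 3
add 5: shortest ending here [10, 2, 5, 5] sum 22, len 4
add 11: shortest ending here [5, 5, 11] sum 21, len 3
add 12: shortest ending here [11, 12] sum 23, len 2
add 3: shortest ending here [11, 12, 3] sum 26, len 3
add 9: shortest ending here [12, 3, 9] sum 24, len 3
add 10: shortest ending here [9, 10] sum 19, len 2
add 8: shortest ending here [10, 8] sum 18, len 2
add 5: shortest ending here [10, 8, 5] sum 23, len 3
add 8: shortest ending here [8, 5, 8] sum 21, len 3
add 6: shortest ending here [5, 8, 6] sum 19, len 3
Shortest qualifying length: 2.

2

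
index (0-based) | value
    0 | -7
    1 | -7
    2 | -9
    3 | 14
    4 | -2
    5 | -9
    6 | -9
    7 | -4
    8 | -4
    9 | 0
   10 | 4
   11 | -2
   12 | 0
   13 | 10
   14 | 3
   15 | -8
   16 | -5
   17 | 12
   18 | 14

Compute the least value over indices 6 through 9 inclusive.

-9

Elements at indices 6..9: -9, -4, -4, 0
min(-9, -4, -4, 0) = -9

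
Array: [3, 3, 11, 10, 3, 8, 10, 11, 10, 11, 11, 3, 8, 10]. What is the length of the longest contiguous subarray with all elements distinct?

4

[3] len 1
[3] len 1
[3, 11] len 2
[3, 11, 10] len 3
[11, 10, 3] len 3
[11, 10, 3, 8] len 4
[3, 8, 10] len 3
[3, 8, 10, 11] len 4
[11, 10] len 2
[10, 11] len 2
[11] len 1
[11, 3] len 2
[11, 3, 8] len 3
[11, 3, 8, 10] len 4
Longest all-distinct length: 4.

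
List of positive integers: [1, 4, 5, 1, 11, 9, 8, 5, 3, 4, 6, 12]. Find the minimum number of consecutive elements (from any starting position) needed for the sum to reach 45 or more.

add 1: running sum 1 < 45
add 4: running sum 5 < 45
add 5: running sum 10 < 45
add 1: running sum 11 < 45
add 11: running sum 22 < 45
add 9: running sum 31 < 45
add 8: running sum 39 < 45
add 5: running sum 44 < 45
end 8: [4, 5, 1, 11, 9, 8, 5, 3] sum 46, len 8
end 9: [5, 1, 11, 9, 8, 5, 3, 4] sum 46, len 8
end 10: [11, 9, 8, 5, 3, 4, 6] sum 46, len 7
end 11: [9, 8, 5, 3, 4, 6, 12] sum 47, len 7
Shortest qualifying length: 7.

7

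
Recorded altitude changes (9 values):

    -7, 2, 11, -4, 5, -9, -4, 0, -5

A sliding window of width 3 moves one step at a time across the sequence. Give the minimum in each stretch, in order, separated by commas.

-7 2 11 → min -7
2 11 -4 → min -4
11 -4 5 → min -4
-4 5 -9 → min -9
5 -9 -4 → min -9
-9 -4 0 → min -9
-4 0 -5 → min -5

-7, -4, -4, -9, -9, -9, -5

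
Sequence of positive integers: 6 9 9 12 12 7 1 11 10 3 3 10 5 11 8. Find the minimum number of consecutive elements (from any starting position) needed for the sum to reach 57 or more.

add 6: running sum 6 < 57
add 9: running sum 15 < 57
add 9: running sum 24 < 57
add 12: running sum 36 < 57
add 12: running sum 48 < 57
add 7: running sum 55 < 57
add 1: running sum 56 < 57
add 11: shortest ending here [9, 9, 12, 12, 7, 1, 11] sum 61, len 7
add 10: shortest ending here [9, 12, 12, 7, 1, 11, 10] sum 62, len 7
add 3: shortest ending here [9, 12, 12, 7, 1, 11, 10, 3] sum 65, len 8
add 3: shortest ending here [12, 12, 7, 1, 11, 10, 3, 3] sum 59, len 8
add 10: shortest ending here [12, 7, 1, 11, 10, 3, 3, 10] sum 57, len 8
add 5: shortest ending here [12, 7, 1, 11, 10, 3, 3, 10, 5] sum 62, len 9
add 11: shortest ending here [7, 1, 11, 10, 3, 3, 10, 5, 11] sum 61, len 9
add 8: shortest ending here [11, 10, 3, 3, 10, 5, 11, 8] sum 61, len 8
Shortest qualifying length: 7.

7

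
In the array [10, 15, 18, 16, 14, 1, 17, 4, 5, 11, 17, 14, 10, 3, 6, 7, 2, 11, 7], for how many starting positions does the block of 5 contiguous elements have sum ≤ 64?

13

(10, 15, 18, 16, 14) → sum 73
(15, 18, 16, 14, 1) → sum 64  ≤ 64 ✓
(18, 16, 14, 1, 17) → sum 66
(16, 14, 1, 17, 4) → sum 52  ≤ 64 ✓
(14, 1, 17, 4, 5) → sum 41  ≤ 64 ✓
(1, 17, 4, 5, 11) → sum 38  ≤ 64 ✓
(17, 4, 5, 11, 17) → sum 54  ≤ 64 ✓
(4, 5, 11, 17, 14) → sum 51  ≤ 64 ✓
(5, 11, 17, 14, 10) → sum 57  ≤ 64 ✓
(11, 17, 14, 10, 3) → sum 55  ≤ 64 ✓
(17, 14, 10, 3, 6) → sum 50  ≤ 64 ✓
(14, 10, 3, 6, 7) → sum 40  ≤ 64 ✓
(10, 3, 6, 7, 2) → sum 28  ≤ 64 ✓
(3, 6, 7, 2, 11) → sum 29  ≤ 64 ✓
(6, 7, 2, 11, 7) → sum 33  ≤ 64 ✓
13 windows satisfy the condition.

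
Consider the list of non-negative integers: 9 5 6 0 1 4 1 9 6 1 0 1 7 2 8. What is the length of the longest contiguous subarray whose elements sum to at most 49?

Extend to the right; shrink from the left whenever the sum exceeds 49:
→ 9: sum 9, len 1
→ 5: sum 14, len 2
→ 6: sum 20, len 3
→ 0: sum 20, len 4
→ 1: sum 21, len 5
→ 4: sum 25, len 6
→ 1: sum 26, len 7
→ 9: sum 35, len 8
→ 6: sum 41, len 9
→ 1: sum 42, len 10
→ 0: sum 42, len 11
→ 1: sum 43, len 12
→ 7 (dropped 9): sum 41, len 12
→ 2: sum 43, len 13
→ 8 (dropped 5): sum 46, len 13
Longest length seen: 13.

13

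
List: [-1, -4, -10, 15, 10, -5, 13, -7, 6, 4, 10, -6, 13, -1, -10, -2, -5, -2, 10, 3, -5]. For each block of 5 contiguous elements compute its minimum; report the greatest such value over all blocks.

Window mins for each of the 17 positions:
(-1, -4, -10, 15, 10) → min -10
(-4, -10, 15, 10, -5) → min -10
(-10, 15, 10, -5, 13) → min -10
(15, 10, -5, 13, -7) → min -7
(10, -5, 13, -7, 6) → min -7
(-5, 13, -7, 6, 4) → min -7
(13, -7, 6, 4, 10) → min -7
(-7, 6, 4, 10, -6) → min -7
(6, 4, 10, -6, 13) → min -6
(4, 10, -6, 13, -1) → min -6
(10, -6, 13, -1, -10) → min -10
(-6, 13, -1, -10, -2) → min -10
(13, -1, -10, -2, -5) → min -10
(-1, -10, -2, -5, -2) → min -10
(-10, -2, -5, -2, 10) → min -10
(-2, -5, -2, 10, 3) → min -5
(-5, -2, 10, 3, -5) → min -5
Greatest of these is -5.

-5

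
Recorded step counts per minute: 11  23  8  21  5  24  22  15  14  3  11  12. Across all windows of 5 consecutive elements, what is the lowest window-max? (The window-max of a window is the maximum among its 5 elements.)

(11, 23, 8, 21, 5) → max 23
(23, 8, 21, 5, 24) → max 24
(8, 21, 5, 24, 22) → max 24
(21, 5, 24, 22, 15) → max 24
(5, 24, 22, 15, 14) → max 24
(24, 22, 15, 14, 3) → max 24
(22, 15, 14, 3, 11) → max 22
(15, 14, 3, 11, 12) → max 15
Lowest of these is 15.

15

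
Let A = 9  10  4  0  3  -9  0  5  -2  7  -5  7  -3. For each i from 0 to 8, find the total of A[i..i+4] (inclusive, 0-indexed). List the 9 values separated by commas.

26, 8, -2, -1, -3, 1, 5, 12, 4

(9, 10, 4, 0, 3) → sum 26
(10, 4, 0, 3, -9) → sum 8
(4, 0, 3, -9, 0) → sum -2
(0, 3, -9, 0, 5) → sum -1
(3, -9, 0, 5, -2) → sum -3
(-9, 0, 5, -2, 7) → sum 1
(0, 5, -2, 7, -5) → sum 5
(5, -2, 7, -5, 7) → sum 12
(-2, 7, -5, 7, -3) → sum 4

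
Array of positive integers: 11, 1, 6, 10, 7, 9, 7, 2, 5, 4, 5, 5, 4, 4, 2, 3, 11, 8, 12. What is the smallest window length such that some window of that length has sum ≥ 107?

add 11: running sum 11 < 107
add 1: running sum 12 < 107
add 6: running sum 18 < 107
add 10: running sum 28 < 107
add 7: running sum 35 < 107
add 9: running sum 44 < 107
add 7: running sum 51 < 107
add 2: running sum 53 < 107
add 5: running sum 58 < 107
add 4: running sum 62 < 107
add 5: running sum 67 < 107
add 5: running sum 72 < 107
add 4: running sum 76 < 107
add 4: running sum 80 < 107
add 2: running sum 82 < 107
add 3: running sum 85 < 107
add 11: running sum 96 < 107
add 8: running sum 104 < 107
end 18: [11, 1, 6, 10, 7, 9, 7, 2, 5, 4, 5, 5, 4, 4, 2, 3, 11, 8, 12] sum 116, len 19
Shortest qualifying length: 19.

19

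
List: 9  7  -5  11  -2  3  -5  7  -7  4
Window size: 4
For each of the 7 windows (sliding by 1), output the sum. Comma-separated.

22, 11, 7, 7, 3, -2, -1

(9, 7, -5, 11) → sum 22
(7, -5, 11, -2) → sum 11
(-5, 11, -2, 3) → sum 7
(11, -2, 3, -5) → sum 7
(-2, 3, -5, 7) → sum 3
(3, -5, 7, -7) → sum -2
(-5, 7, -7, 4) → sum -1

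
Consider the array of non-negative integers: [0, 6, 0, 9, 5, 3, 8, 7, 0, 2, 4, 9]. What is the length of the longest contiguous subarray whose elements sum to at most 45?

→ 0: sum 0, len 1
→ 6: sum 6, len 2
→ 0: sum 6, len 3
→ 9: sum 15, len 4
→ 5: sum 20, len 5
→ 3: sum 23, len 6
→ 8: sum 31, len 7
→ 7: sum 38, len 8
→ 0: sum 38, len 9
→ 2: sum 40, len 10
→ 4: sum 44, len 11
→ 9 (dropped 0, 6, 0, 9): sum 38, len 8
Longest length seen: 11.

11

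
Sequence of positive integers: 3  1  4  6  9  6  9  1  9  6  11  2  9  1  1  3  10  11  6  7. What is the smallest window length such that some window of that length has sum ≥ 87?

add 3: running sum 3 < 87
add 1: running sum 4 < 87
add 4: running sum 8 < 87
add 6: running sum 14 < 87
add 9: running sum 23 < 87
add 6: running sum 29 < 87
add 9: running sum 38 < 87
add 1: running sum 39 < 87
add 9: running sum 48 < 87
add 6: running sum 54 < 87
add 11: running sum 65 < 87
add 2: running sum 67 < 87
add 9: running sum 76 < 87
add 1: running sum 77 < 87
add 1: running sum 78 < 87
add 3: running sum 81 < 87
end 16: [4, 6, 9, 6, 9, 1, 9, 6, 11, 2, 9, 1, 1, 3, 10] sum 87, len 15
end 17: [9, 6, 9, 1, 9, 6, 11, 2, 9, 1, 1, 3, 10, 11] sum 88, len 14
end 18: [9, 6, 9, 1, 9, 6, 11, 2, 9, 1, 1, 3, 10, 11, 6] sum 94, len 15
end 19: [6, 9, 1, 9, 6, 11, 2, 9, 1, 1, 3, 10, 11, 6, 7] sum 92, len 15
Shortest qualifying length: 14.

14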